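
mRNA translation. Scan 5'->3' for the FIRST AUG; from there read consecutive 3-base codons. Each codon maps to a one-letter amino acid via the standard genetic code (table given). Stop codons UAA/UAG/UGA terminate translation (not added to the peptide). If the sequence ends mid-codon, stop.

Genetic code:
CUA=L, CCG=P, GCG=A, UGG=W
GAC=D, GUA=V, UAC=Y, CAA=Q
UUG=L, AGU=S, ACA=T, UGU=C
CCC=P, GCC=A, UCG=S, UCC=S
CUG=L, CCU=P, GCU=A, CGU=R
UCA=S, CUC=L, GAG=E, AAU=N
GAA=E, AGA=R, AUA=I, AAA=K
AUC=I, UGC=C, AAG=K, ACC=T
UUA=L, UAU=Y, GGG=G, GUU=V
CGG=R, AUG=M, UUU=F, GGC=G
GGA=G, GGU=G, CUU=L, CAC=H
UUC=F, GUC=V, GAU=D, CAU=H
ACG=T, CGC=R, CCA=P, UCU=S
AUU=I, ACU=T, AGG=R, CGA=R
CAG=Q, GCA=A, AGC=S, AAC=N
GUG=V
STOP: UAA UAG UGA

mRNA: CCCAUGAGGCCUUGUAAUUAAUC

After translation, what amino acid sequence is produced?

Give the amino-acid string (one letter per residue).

Answer: MRPCN

Derivation:
start AUG at pos 3
pos 3: AUG -> M; peptide=M
pos 6: AGG -> R; peptide=MR
pos 9: CCU -> P; peptide=MRP
pos 12: UGU -> C; peptide=MRPC
pos 15: AAU -> N; peptide=MRPCN
pos 18: UAA -> STOP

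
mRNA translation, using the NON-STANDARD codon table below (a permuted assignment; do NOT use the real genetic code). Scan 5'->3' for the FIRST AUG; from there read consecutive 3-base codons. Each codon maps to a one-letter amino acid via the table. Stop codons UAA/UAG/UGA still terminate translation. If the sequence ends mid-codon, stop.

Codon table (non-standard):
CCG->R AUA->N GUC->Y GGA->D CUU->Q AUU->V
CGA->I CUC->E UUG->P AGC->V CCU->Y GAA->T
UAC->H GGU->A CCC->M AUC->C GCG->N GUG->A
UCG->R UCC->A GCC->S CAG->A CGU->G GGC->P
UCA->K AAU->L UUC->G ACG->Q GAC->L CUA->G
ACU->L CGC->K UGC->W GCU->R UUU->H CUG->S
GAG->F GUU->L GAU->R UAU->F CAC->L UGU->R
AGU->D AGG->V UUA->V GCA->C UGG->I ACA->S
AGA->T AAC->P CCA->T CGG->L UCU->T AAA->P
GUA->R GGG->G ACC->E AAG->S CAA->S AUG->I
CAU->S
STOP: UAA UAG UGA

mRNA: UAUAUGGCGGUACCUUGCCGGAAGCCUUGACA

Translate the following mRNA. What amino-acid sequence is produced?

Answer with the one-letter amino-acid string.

Answer: INRYWLSY

Derivation:
start AUG at pos 3
pos 3: AUG -> I; peptide=I
pos 6: GCG -> N; peptide=IN
pos 9: GUA -> R; peptide=INR
pos 12: CCU -> Y; peptide=INRY
pos 15: UGC -> W; peptide=INRYW
pos 18: CGG -> L; peptide=INRYWL
pos 21: AAG -> S; peptide=INRYWLS
pos 24: CCU -> Y; peptide=INRYWLSY
pos 27: UGA -> STOP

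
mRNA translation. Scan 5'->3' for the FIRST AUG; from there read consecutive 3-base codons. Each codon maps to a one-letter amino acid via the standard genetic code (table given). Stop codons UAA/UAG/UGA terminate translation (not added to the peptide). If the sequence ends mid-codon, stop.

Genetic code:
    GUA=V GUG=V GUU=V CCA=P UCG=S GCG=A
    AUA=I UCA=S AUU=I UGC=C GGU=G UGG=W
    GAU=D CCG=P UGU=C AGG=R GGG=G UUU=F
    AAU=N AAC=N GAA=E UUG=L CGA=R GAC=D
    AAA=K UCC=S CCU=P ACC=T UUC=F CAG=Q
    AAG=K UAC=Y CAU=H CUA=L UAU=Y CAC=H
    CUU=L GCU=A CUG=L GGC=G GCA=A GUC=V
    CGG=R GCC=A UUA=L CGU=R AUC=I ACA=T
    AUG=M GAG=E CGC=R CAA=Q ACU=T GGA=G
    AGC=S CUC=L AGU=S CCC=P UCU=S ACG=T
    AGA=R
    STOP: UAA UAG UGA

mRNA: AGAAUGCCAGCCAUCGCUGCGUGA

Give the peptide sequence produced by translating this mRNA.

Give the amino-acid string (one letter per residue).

Answer: MPAIAA

Derivation:
start AUG at pos 3
pos 3: AUG -> M; peptide=M
pos 6: CCA -> P; peptide=MP
pos 9: GCC -> A; peptide=MPA
pos 12: AUC -> I; peptide=MPAI
pos 15: GCU -> A; peptide=MPAIA
pos 18: GCG -> A; peptide=MPAIAA
pos 21: UGA -> STOP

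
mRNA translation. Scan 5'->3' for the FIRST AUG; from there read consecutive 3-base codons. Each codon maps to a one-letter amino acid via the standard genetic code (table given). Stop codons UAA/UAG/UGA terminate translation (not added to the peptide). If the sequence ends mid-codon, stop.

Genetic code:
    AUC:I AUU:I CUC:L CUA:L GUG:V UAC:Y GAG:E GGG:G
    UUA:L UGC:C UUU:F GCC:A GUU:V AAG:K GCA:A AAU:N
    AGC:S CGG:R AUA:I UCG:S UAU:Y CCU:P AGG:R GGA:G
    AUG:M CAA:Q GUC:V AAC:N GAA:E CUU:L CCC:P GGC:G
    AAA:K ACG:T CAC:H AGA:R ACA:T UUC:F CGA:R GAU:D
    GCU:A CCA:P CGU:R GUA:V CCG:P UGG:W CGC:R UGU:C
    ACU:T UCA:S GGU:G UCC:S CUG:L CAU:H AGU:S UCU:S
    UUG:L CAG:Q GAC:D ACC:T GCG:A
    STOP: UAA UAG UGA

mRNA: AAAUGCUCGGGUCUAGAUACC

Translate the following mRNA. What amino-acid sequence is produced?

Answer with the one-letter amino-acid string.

Answer: MLGSRY

Derivation:
start AUG at pos 2
pos 2: AUG -> M; peptide=M
pos 5: CUC -> L; peptide=ML
pos 8: GGG -> G; peptide=MLG
pos 11: UCU -> S; peptide=MLGS
pos 14: AGA -> R; peptide=MLGSR
pos 17: UAC -> Y; peptide=MLGSRY
pos 20: only 1 nt remain (<3), stop (end of mRNA)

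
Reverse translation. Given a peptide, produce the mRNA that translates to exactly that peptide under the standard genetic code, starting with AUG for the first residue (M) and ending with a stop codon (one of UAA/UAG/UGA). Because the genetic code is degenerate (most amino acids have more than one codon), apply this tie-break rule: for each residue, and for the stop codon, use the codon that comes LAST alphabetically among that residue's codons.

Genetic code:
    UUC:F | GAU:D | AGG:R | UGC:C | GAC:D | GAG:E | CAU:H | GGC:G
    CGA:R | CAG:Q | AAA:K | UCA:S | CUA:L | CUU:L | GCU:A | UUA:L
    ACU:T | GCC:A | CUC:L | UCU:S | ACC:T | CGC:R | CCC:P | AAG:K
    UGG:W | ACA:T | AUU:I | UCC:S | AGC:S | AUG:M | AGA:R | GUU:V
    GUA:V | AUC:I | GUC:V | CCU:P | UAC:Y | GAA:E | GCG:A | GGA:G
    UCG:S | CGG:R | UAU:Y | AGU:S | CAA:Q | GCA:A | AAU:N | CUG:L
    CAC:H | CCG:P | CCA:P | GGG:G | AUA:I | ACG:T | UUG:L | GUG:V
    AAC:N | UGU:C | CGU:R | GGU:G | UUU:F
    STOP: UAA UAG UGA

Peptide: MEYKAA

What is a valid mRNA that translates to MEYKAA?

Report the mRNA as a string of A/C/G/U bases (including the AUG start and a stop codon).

residue 1: M -> AUG (start codon)
residue 2: E codons sorted = GAA,GAG -> pick last = GAG
residue 3: Y codons sorted = UAC,UAU -> pick last = UAU
residue 4: K codons sorted = AAA,AAG -> pick last = AAG
residue 5: A codons sorted = GCA,GCC,GCG,GCU -> pick last = GCU
residue 6: A codons sorted = GCA,GCC,GCG,GCU -> pick last = GCU
terminator: stop codons sorted = UAA,UAG,UGA -> pick last = UGA

Answer: mRNA: AUGGAGUAUAAGGCUGCUUGA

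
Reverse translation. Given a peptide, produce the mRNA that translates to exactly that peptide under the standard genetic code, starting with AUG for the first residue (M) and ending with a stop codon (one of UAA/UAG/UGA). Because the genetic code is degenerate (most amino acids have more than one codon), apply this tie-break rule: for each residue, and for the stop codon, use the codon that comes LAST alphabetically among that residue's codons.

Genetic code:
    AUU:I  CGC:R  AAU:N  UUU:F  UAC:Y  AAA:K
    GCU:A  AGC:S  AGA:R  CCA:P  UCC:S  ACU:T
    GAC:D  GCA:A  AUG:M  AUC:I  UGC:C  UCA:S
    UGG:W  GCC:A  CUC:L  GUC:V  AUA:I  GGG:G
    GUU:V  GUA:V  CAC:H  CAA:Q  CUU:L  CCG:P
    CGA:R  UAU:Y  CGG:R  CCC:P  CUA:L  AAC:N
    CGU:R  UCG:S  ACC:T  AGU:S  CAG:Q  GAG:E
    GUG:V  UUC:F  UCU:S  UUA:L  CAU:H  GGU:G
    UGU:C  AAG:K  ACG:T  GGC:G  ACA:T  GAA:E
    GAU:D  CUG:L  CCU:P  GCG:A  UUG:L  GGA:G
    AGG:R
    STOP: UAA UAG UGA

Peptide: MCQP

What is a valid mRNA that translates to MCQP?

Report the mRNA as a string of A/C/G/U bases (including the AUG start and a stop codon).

residue 1: M -> AUG (start codon)
residue 2: C codons sorted = UGC,UGU -> pick last = UGU
residue 3: Q codons sorted = CAA,CAG -> pick last = CAG
residue 4: P codons sorted = CCA,CCC,CCG,CCU -> pick last = CCU
terminator: stop codons sorted = UAA,UAG,UGA -> pick last = UGA

Answer: mRNA: AUGUGUCAGCCUUGA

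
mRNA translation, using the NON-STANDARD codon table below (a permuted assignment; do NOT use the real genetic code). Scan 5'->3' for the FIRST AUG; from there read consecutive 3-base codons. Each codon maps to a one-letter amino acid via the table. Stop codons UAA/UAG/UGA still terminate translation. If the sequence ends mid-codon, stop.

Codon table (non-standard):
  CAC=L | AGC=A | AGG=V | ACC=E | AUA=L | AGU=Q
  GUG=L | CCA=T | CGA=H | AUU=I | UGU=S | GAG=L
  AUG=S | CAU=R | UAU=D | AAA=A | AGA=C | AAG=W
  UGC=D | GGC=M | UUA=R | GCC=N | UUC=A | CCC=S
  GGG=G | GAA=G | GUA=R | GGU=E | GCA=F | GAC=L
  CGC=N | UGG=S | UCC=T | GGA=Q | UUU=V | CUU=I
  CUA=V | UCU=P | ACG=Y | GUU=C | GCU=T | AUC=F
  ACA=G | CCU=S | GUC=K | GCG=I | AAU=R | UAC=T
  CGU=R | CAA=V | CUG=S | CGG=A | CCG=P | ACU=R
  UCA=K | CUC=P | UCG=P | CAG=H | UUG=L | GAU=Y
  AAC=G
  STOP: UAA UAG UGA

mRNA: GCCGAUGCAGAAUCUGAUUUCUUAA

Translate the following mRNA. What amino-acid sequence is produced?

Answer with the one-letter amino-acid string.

start AUG at pos 4
pos 4: AUG -> S; peptide=S
pos 7: CAG -> H; peptide=SH
pos 10: AAU -> R; peptide=SHR
pos 13: CUG -> S; peptide=SHRS
pos 16: AUU -> I; peptide=SHRSI
pos 19: UCU -> P; peptide=SHRSIP
pos 22: UAA -> STOP

Answer: SHRSIP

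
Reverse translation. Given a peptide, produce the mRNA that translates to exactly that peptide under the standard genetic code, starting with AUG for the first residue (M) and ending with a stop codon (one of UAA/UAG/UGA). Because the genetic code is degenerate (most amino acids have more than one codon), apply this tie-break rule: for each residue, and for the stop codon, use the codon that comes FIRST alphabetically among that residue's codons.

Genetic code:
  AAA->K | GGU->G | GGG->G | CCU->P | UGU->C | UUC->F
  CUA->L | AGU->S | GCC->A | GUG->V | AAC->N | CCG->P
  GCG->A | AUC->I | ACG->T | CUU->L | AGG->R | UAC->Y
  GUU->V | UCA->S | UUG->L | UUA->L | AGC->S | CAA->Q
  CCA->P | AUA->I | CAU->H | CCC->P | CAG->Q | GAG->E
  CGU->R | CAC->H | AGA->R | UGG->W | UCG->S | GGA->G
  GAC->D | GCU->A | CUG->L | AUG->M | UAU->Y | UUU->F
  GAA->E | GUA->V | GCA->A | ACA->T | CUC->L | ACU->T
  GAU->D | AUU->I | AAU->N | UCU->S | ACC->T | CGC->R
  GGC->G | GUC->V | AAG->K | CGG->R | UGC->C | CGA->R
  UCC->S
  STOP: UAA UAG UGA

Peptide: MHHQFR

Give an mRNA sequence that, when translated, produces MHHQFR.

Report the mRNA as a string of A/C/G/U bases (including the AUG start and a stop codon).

Answer: mRNA: AUGCACCACCAAUUCAGAUAA

Derivation:
residue 1: M -> AUG (start codon)
residue 2: H codons sorted = CAC,CAU -> pick first = CAC
residue 3: H codons sorted = CAC,CAU -> pick first = CAC
residue 4: Q codons sorted = CAA,CAG -> pick first = CAA
residue 5: F codons sorted = UUC,UUU -> pick first = UUC
residue 6: R codons sorted = AGA,AGG,CGA,CGC,CGG,CGU -> pick first = AGA
terminator: stop codons sorted = UAA,UAG,UGA -> pick first = UAA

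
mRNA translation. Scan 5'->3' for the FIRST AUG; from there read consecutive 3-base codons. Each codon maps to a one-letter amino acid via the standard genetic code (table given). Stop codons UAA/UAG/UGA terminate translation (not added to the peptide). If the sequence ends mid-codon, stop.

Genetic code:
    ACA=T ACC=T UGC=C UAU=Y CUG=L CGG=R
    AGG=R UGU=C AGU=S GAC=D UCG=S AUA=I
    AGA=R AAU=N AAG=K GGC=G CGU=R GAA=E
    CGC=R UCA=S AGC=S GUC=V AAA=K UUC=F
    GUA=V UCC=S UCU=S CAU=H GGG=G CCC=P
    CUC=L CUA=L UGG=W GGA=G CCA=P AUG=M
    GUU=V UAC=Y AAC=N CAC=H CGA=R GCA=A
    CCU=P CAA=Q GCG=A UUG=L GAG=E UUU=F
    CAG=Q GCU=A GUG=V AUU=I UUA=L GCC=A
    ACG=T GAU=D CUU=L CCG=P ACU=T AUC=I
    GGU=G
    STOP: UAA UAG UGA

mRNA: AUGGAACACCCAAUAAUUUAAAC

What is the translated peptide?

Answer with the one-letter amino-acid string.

start AUG at pos 0
pos 0: AUG -> M; peptide=M
pos 3: GAA -> E; peptide=ME
pos 6: CAC -> H; peptide=MEH
pos 9: CCA -> P; peptide=MEHP
pos 12: AUA -> I; peptide=MEHPI
pos 15: AUU -> I; peptide=MEHPII
pos 18: UAA -> STOP

Answer: MEHPII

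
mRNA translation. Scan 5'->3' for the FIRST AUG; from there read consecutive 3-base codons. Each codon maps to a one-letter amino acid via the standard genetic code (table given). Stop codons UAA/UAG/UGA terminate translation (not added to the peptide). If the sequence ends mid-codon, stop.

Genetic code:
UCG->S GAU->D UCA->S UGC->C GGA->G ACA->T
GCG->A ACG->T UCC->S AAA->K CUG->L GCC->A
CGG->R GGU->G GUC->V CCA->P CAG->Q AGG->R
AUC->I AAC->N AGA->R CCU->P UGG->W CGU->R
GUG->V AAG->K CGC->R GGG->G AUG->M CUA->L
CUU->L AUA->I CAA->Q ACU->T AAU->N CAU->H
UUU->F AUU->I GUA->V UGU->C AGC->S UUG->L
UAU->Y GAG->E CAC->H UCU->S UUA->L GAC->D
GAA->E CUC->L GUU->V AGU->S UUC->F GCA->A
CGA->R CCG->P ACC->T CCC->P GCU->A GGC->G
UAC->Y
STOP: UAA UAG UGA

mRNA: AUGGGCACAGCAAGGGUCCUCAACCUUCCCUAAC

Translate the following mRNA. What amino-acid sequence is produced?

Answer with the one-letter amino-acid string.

start AUG at pos 0
pos 0: AUG -> M; peptide=M
pos 3: GGC -> G; peptide=MG
pos 6: ACA -> T; peptide=MGT
pos 9: GCA -> A; peptide=MGTA
pos 12: AGG -> R; peptide=MGTAR
pos 15: GUC -> V; peptide=MGTARV
pos 18: CUC -> L; peptide=MGTARVL
pos 21: AAC -> N; peptide=MGTARVLN
pos 24: CUU -> L; peptide=MGTARVLNL
pos 27: CCC -> P; peptide=MGTARVLNLP
pos 30: UAA -> STOP

Answer: MGTARVLNLP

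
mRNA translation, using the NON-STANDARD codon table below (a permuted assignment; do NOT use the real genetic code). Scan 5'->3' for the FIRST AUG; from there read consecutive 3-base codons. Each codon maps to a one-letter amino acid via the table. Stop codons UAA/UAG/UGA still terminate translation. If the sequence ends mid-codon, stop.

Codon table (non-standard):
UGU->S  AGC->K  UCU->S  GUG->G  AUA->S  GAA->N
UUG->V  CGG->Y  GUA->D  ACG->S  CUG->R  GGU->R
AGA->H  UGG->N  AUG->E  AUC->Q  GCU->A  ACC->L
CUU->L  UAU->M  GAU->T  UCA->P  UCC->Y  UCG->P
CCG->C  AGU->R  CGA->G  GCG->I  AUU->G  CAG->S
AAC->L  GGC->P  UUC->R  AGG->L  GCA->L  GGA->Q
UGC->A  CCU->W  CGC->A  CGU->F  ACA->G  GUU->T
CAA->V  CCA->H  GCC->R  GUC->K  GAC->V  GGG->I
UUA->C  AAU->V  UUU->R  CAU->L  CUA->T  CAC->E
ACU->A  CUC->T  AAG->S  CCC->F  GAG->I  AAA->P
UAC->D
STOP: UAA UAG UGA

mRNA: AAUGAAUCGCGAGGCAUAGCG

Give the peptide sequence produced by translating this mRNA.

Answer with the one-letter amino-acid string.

Answer: EVAIL

Derivation:
start AUG at pos 1
pos 1: AUG -> E; peptide=E
pos 4: AAU -> V; peptide=EV
pos 7: CGC -> A; peptide=EVA
pos 10: GAG -> I; peptide=EVAI
pos 13: GCA -> L; peptide=EVAIL
pos 16: UAG -> STOP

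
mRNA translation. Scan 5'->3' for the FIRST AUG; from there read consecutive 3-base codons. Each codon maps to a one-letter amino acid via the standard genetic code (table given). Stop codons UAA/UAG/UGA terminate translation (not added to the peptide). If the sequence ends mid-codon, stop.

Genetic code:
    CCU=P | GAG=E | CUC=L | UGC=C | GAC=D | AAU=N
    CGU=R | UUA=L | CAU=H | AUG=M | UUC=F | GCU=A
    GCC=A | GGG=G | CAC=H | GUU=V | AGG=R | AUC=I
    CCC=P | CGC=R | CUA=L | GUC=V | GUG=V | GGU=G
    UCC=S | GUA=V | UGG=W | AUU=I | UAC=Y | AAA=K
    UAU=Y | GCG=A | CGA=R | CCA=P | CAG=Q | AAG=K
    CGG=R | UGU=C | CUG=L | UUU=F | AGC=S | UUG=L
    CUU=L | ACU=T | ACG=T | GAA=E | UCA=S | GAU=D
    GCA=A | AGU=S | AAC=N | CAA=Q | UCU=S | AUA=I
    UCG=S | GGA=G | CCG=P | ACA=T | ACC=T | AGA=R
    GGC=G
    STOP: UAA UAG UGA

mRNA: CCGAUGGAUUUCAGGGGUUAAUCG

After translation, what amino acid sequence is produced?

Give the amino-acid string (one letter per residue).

Answer: MDFRG

Derivation:
start AUG at pos 3
pos 3: AUG -> M; peptide=M
pos 6: GAU -> D; peptide=MD
pos 9: UUC -> F; peptide=MDF
pos 12: AGG -> R; peptide=MDFR
pos 15: GGU -> G; peptide=MDFRG
pos 18: UAA -> STOP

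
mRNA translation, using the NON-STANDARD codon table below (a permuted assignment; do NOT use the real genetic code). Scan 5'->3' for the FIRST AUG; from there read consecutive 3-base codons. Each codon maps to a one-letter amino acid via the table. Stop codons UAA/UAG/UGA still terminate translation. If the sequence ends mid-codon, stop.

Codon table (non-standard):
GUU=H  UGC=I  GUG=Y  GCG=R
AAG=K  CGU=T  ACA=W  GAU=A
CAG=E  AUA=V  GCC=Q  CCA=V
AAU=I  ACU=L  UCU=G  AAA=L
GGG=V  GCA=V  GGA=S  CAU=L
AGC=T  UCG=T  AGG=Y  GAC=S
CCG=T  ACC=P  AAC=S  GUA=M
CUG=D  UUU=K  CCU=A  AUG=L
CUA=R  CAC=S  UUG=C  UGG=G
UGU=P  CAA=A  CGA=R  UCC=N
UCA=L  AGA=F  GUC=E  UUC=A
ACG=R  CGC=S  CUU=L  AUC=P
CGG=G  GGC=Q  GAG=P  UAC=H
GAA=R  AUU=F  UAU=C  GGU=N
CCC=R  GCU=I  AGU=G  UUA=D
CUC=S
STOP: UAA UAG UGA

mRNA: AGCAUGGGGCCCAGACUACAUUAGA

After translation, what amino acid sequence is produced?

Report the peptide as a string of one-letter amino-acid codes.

Answer: LVRFRL

Derivation:
start AUG at pos 3
pos 3: AUG -> L; peptide=L
pos 6: GGG -> V; peptide=LV
pos 9: CCC -> R; peptide=LVR
pos 12: AGA -> F; peptide=LVRF
pos 15: CUA -> R; peptide=LVRFR
pos 18: CAU -> L; peptide=LVRFRL
pos 21: UAG -> STOP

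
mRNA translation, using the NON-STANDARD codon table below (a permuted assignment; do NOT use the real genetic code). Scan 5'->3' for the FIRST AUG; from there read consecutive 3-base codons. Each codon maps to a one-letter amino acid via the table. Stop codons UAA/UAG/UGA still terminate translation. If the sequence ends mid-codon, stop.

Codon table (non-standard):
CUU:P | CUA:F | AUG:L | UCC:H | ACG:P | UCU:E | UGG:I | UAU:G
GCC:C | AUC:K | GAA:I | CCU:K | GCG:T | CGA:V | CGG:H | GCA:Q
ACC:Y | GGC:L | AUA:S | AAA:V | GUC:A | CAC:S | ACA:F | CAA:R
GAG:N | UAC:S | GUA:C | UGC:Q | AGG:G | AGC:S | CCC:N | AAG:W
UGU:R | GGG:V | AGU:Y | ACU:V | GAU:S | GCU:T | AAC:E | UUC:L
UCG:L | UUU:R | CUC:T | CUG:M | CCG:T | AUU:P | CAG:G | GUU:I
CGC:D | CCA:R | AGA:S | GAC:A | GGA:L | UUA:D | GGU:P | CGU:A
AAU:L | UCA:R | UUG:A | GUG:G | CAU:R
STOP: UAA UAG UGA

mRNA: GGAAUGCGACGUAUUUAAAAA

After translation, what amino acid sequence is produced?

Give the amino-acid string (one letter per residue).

Answer: LVAP

Derivation:
start AUG at pos 3
pos 3: AUG -> L; peptide=L
pos 6: CGA -> V; peptide=LV
pos 9: CGU -> A; peptide=LVA
pos 12: AUU -> P; peptide=LVAP
pos 15: UAA -> STOP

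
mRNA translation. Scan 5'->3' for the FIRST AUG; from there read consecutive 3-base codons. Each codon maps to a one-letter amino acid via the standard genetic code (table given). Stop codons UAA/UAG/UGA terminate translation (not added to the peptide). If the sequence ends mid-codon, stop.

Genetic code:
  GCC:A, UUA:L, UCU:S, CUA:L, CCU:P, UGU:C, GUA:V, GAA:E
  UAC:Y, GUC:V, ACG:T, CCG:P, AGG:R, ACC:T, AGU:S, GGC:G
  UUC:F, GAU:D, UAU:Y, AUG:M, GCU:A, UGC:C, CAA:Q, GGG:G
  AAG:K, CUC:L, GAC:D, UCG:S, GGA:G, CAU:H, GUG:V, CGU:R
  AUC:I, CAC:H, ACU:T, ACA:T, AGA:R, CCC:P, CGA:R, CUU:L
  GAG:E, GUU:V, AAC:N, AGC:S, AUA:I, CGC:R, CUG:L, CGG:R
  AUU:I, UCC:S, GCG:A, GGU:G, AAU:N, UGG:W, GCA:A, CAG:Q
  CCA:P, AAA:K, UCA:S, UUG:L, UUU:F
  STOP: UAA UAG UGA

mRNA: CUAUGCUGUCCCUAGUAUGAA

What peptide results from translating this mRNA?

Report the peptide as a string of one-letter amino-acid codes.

start AUG at pos 2
pos 2: AUG -> M; peptide=M
pos 5: CUG -> L; peptide=ML
pos 8: UCC -> S; peptide=MLS
pos 11: CUA -> L; peptide=MLSL
pos 14: GUA -> V; peptide=MLSLV
pos 17: UGA -> STOP

Answer: MLSLV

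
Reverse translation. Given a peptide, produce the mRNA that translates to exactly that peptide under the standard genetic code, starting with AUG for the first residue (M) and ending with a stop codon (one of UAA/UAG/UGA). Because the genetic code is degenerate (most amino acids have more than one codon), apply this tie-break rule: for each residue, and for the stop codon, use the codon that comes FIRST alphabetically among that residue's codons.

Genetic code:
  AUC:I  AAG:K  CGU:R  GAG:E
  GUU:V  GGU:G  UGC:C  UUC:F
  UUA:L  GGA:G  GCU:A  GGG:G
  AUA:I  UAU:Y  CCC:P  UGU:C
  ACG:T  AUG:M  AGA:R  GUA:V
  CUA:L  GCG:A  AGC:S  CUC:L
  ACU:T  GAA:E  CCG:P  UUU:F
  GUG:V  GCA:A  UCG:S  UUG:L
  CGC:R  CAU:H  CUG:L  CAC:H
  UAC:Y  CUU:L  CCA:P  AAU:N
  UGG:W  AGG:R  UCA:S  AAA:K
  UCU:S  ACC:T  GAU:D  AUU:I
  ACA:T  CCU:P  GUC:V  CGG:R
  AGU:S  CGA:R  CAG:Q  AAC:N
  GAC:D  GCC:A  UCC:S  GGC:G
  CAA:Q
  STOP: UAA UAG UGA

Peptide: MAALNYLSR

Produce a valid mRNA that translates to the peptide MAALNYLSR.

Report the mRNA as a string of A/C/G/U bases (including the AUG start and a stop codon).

residue 1: M -> AUG (start codon)
residue 2: A codons sorted = GCA,GCC,GCG,GCU -> pick first = GCA
residue 3: A codons sorted = GCA,GCC,GCG,GCU -> pick first = GCA
residue 4: L codons sorted = CUA,CUC,CUG,CUU,UUA,UUG -> pick first = CUA
residue 5: N codons sorted = AAC,AAU -> pick first = AAC
residue 6: Y codons sorted = UAC,UAU -> pick first = UAC
residue 7: L codons sorted = CUA,CUC,CUG,CUU,UUA,UUG -> pick first = CUA
residue 8: S codons sorted = AGC,AGU,UCA,UCC,UCG,UCU -> pick first = AGC
residue 9: R codons sorted = AGA,AGG,CGA,CGC,CGG,CGU -> pick first = AGA
terminator: stop codons sorted = UAA,UAG,UGA -> pick first = UAA

Answer: mRNA: AUGGCAGCACUAAACUACCUAAGCAGAUAA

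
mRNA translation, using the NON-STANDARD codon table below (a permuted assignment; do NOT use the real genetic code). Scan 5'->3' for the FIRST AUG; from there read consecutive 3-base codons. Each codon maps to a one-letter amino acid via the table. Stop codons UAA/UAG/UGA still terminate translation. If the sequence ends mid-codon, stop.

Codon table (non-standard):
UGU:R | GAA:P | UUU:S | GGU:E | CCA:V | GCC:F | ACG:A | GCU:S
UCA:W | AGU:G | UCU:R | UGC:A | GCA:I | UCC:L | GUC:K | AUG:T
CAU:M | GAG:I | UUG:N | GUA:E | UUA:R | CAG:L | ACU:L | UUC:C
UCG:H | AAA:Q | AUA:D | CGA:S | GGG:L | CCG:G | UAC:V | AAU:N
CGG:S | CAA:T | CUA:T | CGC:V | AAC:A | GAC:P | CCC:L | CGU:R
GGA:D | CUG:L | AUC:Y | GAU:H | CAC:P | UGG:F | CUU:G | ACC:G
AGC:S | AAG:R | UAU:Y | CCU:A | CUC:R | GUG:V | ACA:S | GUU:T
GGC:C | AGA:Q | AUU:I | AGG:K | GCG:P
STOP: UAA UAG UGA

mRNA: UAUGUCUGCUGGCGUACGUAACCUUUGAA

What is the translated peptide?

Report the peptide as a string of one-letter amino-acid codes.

Answer: TRSCERAG

Derivation:
start AUG at pos 1
pos 1: AUG -> T; peptide=T
pos 4: UCU -> R; peptide=TR
pos 7: GCU -> S; peptide=TRS
pos 10: GGC -> C; peptide=TRSC
pos 13: GUA -> E; peptide=TRSCE
pos 16: CGU -> R; peptide=TRSCER
pos 19: AAC -> A; peptide=TRSCERA
pos 22: CUU -> G; peptide=TRSCERAG
pos 25: UGA -> STOP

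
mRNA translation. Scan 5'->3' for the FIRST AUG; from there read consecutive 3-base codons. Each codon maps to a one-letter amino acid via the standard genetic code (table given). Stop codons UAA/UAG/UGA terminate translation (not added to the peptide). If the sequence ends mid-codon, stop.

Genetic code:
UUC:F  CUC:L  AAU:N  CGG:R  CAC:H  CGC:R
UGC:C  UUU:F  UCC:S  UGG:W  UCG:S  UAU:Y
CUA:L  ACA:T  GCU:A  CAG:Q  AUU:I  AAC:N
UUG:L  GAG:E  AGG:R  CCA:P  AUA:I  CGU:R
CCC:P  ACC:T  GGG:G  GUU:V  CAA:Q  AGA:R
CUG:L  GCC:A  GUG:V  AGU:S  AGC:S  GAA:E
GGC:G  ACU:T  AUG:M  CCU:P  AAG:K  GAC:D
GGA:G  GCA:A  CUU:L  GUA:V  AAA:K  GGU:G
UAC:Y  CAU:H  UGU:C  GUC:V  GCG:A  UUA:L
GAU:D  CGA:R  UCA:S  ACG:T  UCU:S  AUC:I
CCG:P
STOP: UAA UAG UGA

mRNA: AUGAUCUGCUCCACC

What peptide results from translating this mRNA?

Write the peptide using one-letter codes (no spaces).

start AUG at pos 0
pos 0: AUG -> M; peptide=M
pos 3: AUC -> I; peptide=MI
pos 6: UGC -> C; peptide=MIC
pos 9: UCC -> S; peptide=MICS
pos 12: ACC -> T; peptide=MICST
pos 15: only 0 nt remain (<3), stop (end of mRNA)

Answer: MICST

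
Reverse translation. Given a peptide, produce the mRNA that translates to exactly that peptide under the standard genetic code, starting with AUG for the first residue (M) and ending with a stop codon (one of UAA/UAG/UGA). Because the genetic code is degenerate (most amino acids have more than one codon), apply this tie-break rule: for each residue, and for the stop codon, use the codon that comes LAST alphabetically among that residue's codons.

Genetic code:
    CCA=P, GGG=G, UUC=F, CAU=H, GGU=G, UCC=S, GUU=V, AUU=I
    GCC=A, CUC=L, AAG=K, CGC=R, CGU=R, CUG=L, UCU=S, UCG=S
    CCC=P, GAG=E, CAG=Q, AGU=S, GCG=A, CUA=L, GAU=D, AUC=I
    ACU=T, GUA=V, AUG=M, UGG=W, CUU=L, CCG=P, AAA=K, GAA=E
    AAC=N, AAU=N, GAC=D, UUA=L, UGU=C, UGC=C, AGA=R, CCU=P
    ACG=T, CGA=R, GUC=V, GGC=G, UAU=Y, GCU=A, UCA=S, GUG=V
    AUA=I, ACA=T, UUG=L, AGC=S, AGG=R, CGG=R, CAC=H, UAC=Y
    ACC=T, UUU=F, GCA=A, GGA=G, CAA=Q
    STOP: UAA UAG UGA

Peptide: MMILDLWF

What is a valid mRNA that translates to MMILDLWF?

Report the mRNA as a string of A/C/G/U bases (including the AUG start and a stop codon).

Answer: mRNA: AUGAUGAUUUUGGAUUUGUGGUUUUGA

Derivation:
residue 1: M -> AUG (start codon)
residue 2: M -> AUG (only codon)
residue 3: I codons sorted = AUA,AUC,AUU -> pick last = AUU
residue 4: L codons sorted = CUA,CUC,CUG,CUU,UUA,UUG -> pick last = UUG
residue 5: D codons sorted = GAC,GAU -> pick last = GAU
residue 6: L codons sorted = CUA,CUC,CUG,CUU,UUA,UUG -> pick last = UUG
residue 7: W -> UGG (only codon)
residue 8: F codons sorted = UUC,UUU -> pick last = UUU
terminator: stop codons sorted = UAA,UAG,UGA -> pick last = UGA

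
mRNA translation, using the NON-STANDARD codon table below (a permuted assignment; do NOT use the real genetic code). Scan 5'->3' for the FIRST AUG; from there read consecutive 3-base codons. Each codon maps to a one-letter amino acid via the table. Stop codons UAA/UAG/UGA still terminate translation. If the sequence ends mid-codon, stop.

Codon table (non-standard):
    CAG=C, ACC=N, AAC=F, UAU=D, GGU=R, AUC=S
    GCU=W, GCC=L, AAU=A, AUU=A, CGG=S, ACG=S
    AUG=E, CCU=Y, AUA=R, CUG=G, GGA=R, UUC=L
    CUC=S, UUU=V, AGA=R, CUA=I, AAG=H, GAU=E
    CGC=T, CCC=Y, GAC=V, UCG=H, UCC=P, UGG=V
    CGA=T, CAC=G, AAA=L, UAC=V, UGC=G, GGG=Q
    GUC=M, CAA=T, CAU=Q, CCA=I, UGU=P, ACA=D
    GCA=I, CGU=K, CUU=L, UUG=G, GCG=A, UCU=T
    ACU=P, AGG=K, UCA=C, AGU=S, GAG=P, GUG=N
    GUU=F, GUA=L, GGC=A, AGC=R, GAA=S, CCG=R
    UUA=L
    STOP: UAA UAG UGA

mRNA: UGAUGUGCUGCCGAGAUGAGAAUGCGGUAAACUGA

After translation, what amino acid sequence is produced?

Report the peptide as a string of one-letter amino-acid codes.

start AUG at pos 2
pos 2: AUG -> E; peptide=E
pos 5: UGC -> G; peptide=EG
pos 8: UGC -> G; peptide=EGG
pos 11: CGA -> T; peptide=EGGT
pos 14: GAU -> E; peptide=EGGTE
pos 17: GAG -> P; peptide=EGGTEP
pos 20: AAU -> A; peptide=EGGTEPA
pos 23: GCG -> A; peptide=EGGTEPAA
pos 26: GUA -> L; peptide=EGGTEPAAL
pos 29: AAC -> F; peptide=EGGTEPAALF
pos 32: UGA -> STOP

Answer: EGGTEPAALF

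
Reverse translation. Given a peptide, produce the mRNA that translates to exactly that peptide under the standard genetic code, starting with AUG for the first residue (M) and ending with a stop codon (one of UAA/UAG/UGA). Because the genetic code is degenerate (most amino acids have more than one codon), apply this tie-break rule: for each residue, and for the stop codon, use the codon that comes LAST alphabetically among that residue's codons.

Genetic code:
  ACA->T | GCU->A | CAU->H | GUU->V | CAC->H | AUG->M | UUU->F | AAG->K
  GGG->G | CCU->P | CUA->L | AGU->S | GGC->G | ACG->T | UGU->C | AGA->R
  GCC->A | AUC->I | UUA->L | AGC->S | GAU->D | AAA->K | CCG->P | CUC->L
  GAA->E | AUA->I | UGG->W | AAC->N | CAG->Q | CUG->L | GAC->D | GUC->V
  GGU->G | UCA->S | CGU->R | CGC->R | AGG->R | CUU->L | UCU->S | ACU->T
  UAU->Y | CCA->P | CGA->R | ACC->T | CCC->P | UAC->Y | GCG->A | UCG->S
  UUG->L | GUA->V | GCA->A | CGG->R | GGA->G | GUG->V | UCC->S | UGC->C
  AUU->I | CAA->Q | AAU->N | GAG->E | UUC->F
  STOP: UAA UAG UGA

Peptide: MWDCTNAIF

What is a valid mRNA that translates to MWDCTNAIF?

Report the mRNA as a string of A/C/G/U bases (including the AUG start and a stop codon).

residue 1: M -> AUG (start codon)
residue 2: W -> UGG (only codon)
residue 3: D codons sorted = GAC,GAU -> pick last = GAU
residue 4: C codons sorted = UGC,UGU -> pick last = UGU
residue 5: T codons sorted = ACA,ACC,ACG,ACU -> pick last = ACU
residue 6: N codons sorted = AAC,AAU -> pick last = AAU
residue 7: A codons sorted = GCA,GCC,GCG,GCU -> pick last = GCU
residue 8: I codons sorted = AUA,AUC,AUU -> pick last = AUU
residue 9: F codons sorted = UUC,UUU -> pick last = UUU
terminator: stop codons sorted = UAA,UAG,UGA -> pick last = UGA

Answer: mRNA: AUGUGGGAUUGUACUAAUGCUAUUUUUUGA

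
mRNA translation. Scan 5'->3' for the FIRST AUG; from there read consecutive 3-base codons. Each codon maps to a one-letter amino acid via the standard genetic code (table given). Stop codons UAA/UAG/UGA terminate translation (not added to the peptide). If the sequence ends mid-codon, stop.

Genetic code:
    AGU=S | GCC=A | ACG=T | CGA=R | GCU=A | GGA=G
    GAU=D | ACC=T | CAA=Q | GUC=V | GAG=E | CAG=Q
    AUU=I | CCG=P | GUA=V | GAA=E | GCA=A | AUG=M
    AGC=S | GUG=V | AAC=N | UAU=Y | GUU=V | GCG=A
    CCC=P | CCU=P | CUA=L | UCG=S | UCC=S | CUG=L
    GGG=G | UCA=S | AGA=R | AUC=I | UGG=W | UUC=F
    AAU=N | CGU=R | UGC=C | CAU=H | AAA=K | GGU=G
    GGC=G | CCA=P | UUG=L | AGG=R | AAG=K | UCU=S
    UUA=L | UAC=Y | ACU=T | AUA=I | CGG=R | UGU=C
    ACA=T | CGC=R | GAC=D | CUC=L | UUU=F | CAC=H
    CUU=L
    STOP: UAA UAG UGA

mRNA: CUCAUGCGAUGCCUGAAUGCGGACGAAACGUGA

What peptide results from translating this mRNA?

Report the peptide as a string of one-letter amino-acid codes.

Answer: MRCLNADET

Derivation:
start AUG at pos 3
pos 3: AUG -> M; peptide=M
pos 6: CGA -> R; peptide=MR
pos 9: UGC -> C; peptide=MRC
pos 12: CUG -> L; peptide=MRCL
pos 15: AAU -> N; peptide=MRCLN
pos 18: GCG -> A; peptide=MRCLNA
pos 21: GAC -> D; peptide=MRCLNAD
pos 24: GAA -> E; peptide=MRCLNADE
pos 27: ACG -> T; peptide=MRCLNADET
pos 30: UGA -> STOP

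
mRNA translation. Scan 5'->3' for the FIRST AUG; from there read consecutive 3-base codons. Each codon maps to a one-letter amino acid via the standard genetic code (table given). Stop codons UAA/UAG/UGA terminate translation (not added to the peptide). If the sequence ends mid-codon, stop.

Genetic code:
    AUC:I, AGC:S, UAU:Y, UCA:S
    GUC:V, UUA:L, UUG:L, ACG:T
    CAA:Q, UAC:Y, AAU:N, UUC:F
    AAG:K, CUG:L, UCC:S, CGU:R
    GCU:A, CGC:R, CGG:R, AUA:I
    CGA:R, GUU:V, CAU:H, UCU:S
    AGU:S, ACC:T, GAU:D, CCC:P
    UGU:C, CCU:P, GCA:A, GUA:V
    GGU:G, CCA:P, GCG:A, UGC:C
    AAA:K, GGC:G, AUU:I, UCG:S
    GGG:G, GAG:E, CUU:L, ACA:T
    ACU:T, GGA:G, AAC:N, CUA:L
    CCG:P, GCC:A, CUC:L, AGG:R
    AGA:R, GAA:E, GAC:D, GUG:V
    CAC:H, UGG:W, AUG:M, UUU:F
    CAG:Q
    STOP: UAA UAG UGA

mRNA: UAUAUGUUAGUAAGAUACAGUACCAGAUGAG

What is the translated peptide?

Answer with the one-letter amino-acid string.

start AUG at pos 3
pos 3: AUG -> M; peptide=M
pos 6: UUA -> L; peptide=ML
pos 9: GUA -> V; peptide=MLV
pos 12: AGA -> R; peptide=MLVR
pos 15: UAC -> Y; peptide=MLVRY
pos 18: AGU -> S; peptide=MLVRYS
pos 21: ACC -> T; peptide=MLVRYST
pos 24: AGA -> R; peptide=MLVRYSTR
pos 27: UGA -> STOP

Answer: MLVRYSTR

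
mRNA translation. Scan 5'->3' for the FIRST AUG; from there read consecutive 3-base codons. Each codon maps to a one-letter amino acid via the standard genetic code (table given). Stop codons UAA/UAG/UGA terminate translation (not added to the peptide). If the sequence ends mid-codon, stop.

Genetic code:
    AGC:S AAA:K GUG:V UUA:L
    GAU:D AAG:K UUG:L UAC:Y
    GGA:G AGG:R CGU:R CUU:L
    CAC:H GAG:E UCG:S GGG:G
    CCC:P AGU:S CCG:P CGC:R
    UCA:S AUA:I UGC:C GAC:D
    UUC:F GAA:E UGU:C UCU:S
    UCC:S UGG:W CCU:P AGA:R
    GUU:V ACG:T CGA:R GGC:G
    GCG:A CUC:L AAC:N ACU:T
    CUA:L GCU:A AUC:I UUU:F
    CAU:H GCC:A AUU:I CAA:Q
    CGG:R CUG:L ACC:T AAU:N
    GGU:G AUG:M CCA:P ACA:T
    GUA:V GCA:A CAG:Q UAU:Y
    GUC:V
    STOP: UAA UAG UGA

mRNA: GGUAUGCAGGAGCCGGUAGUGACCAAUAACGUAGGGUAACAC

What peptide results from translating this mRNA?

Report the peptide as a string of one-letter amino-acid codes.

Answer: MQEPVVTNNVG

Derivation:
start AUG at pos 3
pos 3: AUG -> M; peptide=M
pos 6: CAG -> Q; peptide=MQ
pos 9: GAG -> E; peptide=MQE
pos 12: CCG -> P; peptide=MQEP
pos 15: GUA -> V; peptide=MQEPV
pos 18: GUG -> V; peptide=MQEPVV
pos 21: ACC -> T; peptide=MQEPVVT
pos 24: AAU -> N; peptide=MQEPVVTN
pos 27: AAC -> N; peptide=MQEPVVTNN
pos 30: GUA -> V; peptide=MQEPVVTNNV
pos 33: GGG -> G; peptide=MQEPVVTNNVG
pos 36: UAA -> STOP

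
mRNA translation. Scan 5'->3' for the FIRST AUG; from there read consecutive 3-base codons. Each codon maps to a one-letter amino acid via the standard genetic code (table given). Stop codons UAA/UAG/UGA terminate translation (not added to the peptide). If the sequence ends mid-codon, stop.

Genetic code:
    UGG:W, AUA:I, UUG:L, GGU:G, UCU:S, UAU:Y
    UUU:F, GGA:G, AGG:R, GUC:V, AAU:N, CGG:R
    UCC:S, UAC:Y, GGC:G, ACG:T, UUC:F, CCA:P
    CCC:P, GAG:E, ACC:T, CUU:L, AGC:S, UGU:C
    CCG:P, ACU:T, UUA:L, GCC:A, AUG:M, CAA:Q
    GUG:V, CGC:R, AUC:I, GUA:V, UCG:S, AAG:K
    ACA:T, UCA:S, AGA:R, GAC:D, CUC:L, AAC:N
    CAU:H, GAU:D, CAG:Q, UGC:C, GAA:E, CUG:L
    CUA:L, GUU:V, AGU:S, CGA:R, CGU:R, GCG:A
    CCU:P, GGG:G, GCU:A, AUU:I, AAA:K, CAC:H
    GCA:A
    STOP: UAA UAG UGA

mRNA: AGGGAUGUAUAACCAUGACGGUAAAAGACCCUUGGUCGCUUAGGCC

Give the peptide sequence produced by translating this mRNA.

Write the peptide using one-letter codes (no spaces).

start AUG at pos 4
pos 4: AUG -> M; peptide=M
pos 7: UAU -> Y; peptide=MY
pos 10: AAC -> N; peptide=MYN
pos 13: CAU -> H; peptide=MYNH
pos 16: GAC -> D; peptide=MYNHD
pos 19: GGU -> G; peptide=MYNHDG
pos 22: AAA -> K; peptide=MYNHDGK
pos 25: AGA -> R; peptide=MYNHDGKR
pos 28: CCC -> P; peptide=MYNHDGKRP
pos 31: UUG -> L; peptide=MYNHDGKRPL
pos 34: GUC -> V; peptide=MYNHDGKRPLV
pos 37: GCU -> A; peptide=MYNHDGKRPLVA
pos 40: UAG -> STOP

Answer: MYNHDGKRPLVA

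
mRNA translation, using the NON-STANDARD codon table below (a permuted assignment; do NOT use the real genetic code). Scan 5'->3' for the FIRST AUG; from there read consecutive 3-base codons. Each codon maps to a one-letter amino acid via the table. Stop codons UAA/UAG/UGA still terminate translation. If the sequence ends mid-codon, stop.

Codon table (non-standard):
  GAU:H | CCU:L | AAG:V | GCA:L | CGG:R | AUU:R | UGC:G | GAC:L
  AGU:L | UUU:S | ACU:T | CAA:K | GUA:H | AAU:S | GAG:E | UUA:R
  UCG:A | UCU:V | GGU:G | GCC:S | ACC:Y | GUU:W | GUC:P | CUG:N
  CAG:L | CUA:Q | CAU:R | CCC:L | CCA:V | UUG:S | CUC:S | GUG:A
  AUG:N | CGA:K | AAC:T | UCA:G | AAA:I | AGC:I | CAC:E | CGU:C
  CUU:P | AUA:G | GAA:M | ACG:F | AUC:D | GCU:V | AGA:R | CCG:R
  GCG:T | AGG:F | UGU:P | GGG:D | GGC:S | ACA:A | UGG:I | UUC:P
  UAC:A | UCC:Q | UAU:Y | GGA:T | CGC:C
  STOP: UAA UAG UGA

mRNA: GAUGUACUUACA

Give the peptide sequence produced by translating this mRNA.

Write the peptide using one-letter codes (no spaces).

start AUG at pos 1
pos 1: AUG -> N; peptide=N
pos 4: UAC -> A; peptide=NA
pos 7: UUA -> R; peptide=NAR
pos 10: only 2 nt remain (<3), stop (end of mRNA)

Answer: NAR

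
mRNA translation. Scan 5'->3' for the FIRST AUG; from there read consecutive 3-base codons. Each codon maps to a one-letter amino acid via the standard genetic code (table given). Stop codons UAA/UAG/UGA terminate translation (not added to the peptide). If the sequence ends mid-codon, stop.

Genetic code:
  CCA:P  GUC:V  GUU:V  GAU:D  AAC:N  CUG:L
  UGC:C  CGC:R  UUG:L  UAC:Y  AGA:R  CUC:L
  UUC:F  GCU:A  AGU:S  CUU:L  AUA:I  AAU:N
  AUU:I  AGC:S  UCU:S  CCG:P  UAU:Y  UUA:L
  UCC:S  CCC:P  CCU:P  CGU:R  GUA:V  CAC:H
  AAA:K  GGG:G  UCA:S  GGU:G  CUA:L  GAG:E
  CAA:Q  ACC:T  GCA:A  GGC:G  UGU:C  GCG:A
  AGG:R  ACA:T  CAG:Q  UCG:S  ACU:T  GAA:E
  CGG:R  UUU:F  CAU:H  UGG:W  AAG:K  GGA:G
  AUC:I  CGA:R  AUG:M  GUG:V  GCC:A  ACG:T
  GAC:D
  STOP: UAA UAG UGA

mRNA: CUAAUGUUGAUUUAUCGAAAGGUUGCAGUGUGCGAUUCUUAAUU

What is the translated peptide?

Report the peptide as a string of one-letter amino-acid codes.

Answer: MLIYRKVAVCDS

Derivation:
start AUG at pos 3
pos 3: AUG -> M; peptide=M
pos 6: UUG -> L; peptide=ML
pos 9: AUU -> I; peptide=MLI
pos 12: UAU -> Y; peptide=MLIY
pos 15: CGA -> R; peptide=MLIYR
pos 18: AAG -> K; peptide=MLIYRK
pos 21: GUU -> V; peptide=MLIYRKV
pos 24: GCA -> A; peptide=MLIYRKVA
pos 27: GUG -> V; peptide=MLIYRKVAV
pos 30: UGC -> C; peptide=MLIYRKVAVC
pos 33: GAU -> D; peptide=MLIYRKVAVCD
pos 36: UCU -> S; peptide=MLIYRKVAVCDS
pos 39: UAA -> STOP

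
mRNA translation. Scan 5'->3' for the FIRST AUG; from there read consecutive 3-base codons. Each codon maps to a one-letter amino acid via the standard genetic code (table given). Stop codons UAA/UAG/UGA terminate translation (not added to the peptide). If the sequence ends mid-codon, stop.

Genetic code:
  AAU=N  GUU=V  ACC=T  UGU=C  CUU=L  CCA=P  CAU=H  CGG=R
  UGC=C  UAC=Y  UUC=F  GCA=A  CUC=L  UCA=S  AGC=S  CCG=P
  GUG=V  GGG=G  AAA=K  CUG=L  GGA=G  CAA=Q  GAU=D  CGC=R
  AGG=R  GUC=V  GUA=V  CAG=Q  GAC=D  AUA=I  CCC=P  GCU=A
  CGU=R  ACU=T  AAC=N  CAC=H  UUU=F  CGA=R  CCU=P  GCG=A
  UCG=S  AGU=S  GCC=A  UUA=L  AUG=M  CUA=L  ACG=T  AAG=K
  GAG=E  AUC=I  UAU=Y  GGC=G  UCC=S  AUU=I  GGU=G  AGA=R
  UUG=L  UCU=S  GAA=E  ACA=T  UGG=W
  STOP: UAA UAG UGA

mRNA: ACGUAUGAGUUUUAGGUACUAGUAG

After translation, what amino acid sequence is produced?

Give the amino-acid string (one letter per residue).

start AUG at pos 4
pos 4: AUG -> M; peptide=M
pos 7: AGU -> S; peptide=MS
pos 10: UUU -> F; peptide=MSF
pos 13: AGG -> R; peptide=MSFR
pos 16: UAC -> Y; peptide=MSFRY
pos 19: UAG -> STOP

Answer: MSFRY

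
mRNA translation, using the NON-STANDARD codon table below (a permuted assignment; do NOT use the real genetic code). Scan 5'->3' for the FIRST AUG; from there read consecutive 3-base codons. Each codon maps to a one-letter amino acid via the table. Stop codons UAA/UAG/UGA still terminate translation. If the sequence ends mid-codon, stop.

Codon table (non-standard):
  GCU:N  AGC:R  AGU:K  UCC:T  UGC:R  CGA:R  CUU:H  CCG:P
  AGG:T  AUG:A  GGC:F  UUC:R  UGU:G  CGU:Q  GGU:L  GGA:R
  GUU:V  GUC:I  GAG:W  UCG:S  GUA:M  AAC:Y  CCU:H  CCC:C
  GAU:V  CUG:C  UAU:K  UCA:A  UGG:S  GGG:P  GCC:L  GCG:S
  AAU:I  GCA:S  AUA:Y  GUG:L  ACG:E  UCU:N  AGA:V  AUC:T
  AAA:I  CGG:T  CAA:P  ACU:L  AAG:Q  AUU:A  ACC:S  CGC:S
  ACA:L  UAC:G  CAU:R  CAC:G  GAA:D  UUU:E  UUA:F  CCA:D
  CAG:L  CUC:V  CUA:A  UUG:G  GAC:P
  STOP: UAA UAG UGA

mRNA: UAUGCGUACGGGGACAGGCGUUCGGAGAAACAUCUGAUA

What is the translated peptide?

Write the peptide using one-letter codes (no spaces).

start AUG at pos 1
pos 1: AUG -> A; peptide=A
pos 4: CGU -> Q; peptide=AQ
pos 7: ACG -> E; peptide=AQE
pos 10: GGG -> P; peptide=AQEP
pos 13: ACA -> L; peptide=AQEPL
pos 16: GGC -> F; peptide=AQEPLF
pos 19: GUU -> V; peptide=AQEPLFV
pos 22: CGG -> T; peptide=AQEPLFVT
pos 25: AGA -> V; peptide=AQEPLFVTV
pos 28: AAC -> Y; peptide=AQEPLFVTVY
pos 31: AUC -> T; peptide=AQEPLFVTVYT
pos 34: UGA -> STOP

Answer: AQEPLFVTVYT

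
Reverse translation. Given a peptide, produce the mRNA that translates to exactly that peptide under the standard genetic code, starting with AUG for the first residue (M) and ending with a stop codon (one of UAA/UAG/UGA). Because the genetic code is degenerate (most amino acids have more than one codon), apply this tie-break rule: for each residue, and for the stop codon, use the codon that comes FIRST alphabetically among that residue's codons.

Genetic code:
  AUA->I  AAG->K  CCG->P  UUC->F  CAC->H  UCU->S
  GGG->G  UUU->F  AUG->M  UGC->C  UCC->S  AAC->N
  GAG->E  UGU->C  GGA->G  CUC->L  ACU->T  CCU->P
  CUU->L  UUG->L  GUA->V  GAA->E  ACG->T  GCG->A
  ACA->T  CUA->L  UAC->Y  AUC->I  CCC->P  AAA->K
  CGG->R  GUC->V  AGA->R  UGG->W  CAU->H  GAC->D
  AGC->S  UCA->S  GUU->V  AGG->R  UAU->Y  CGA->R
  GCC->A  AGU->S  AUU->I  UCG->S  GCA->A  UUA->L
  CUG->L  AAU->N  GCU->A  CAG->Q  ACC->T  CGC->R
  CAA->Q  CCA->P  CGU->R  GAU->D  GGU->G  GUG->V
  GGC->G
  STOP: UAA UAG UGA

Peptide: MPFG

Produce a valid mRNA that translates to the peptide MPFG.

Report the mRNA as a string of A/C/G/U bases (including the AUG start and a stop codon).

residue 1: M -> AUG (start codon)
residue 2: P codons sorted = CCA,CCC,CCG,CCU -> pick first = CCA
residue 3: F codons sorted = UUC,UUU -> pick first = UUC
residue 4: G codons sorted = GGA,GGC,GGG,GGU -> pick first = GGA
terminator: stop codons sorted = UAA,UAG,UGA -> pick first = UAA

Answer: mRNA: AUGCCAUUCGGAUAA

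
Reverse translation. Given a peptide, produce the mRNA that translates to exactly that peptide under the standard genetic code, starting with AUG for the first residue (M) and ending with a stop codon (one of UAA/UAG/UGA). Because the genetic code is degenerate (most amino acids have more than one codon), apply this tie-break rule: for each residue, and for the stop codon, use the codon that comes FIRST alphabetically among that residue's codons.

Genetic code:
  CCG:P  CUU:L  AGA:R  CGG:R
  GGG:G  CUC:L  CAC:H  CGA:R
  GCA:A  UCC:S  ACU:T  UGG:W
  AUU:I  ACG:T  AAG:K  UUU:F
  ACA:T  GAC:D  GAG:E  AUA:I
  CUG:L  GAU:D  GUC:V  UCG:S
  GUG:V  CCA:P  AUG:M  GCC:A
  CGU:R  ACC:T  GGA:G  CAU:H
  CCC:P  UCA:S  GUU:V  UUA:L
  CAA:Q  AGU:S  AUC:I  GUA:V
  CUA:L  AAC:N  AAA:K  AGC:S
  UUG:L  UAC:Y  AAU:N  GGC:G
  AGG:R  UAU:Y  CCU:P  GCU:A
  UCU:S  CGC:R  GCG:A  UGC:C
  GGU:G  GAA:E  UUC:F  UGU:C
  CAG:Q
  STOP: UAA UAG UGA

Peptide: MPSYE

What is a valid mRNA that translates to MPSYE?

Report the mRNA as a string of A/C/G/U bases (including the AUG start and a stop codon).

residue 1: M -> AUG (start codon)
residue 2: P codons sorted = CCA,CCC,CCG,CCU -> pick first = CCA
residue 3: S codons sorted = AGC,AGU,UCA,UCC,UCG,UCU -> pick first = AGC
residue 4: Y codons sorted = UAC,UAU -> pick first = UAC
residue 5: E codons sorted = GAA,GAG -> pick first = GAA
terminator: stop codons sorted = UAA,UAG,UGA -> pick first = UAA

Answer: mRNA: AUGCCAAGCUACGAAUAA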